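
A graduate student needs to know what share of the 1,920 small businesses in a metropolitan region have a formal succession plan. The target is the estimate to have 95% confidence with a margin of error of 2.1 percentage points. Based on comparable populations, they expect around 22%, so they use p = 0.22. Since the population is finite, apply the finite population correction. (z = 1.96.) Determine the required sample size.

841

Unadjusted: n₀ = 1.96² × 0.22 × 0.78 / 0.021² ≈ 1494.83, so n₀ = 1495.
Finite population correction with N = 1,920: n = n₀ / (1 + (n₀−1)/N) = 1495 / (1 + 1494/1920) = 1495 / 1.7781 ≈ 840.77.
Rounding up, n = 841.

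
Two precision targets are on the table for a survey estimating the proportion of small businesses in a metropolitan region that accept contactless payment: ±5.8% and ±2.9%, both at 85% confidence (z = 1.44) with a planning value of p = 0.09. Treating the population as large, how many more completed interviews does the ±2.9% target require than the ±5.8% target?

151

At ±5.8%: n = 1.44² × 0.0819 / 0.058² ≈ 50.48 → 51.
At ±2.9%: n = 1.44² × 0.0819 / 0.029² ≈ 201.94 → 202.
Additional respondents: 202 − 51 = 151.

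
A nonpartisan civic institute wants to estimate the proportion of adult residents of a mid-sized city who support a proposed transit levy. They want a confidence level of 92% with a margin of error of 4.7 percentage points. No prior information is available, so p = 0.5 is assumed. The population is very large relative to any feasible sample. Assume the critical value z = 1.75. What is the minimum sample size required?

347

With p = 0.5, p(1−p) = 0.25.
n = z²·p(1−p)/E² = 1.75² × 0.2500 / 0.047² = 3.0625 × 0.2500 / 0.002209 ≈ 346.59.
Rounding up gives n = 347.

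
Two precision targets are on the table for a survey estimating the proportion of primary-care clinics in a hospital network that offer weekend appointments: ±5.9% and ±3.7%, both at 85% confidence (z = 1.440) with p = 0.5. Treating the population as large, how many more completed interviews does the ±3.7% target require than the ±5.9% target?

230

At ±5.9%: n = 1.440² × 0.2500 / 0.059² ≈ 148.92 → 149.
At ±3.7%: n = 1.440² × 0.2500 / 0.037² ≈ 378.67 → 379.
Additional respondents: 379 − 149 = 230.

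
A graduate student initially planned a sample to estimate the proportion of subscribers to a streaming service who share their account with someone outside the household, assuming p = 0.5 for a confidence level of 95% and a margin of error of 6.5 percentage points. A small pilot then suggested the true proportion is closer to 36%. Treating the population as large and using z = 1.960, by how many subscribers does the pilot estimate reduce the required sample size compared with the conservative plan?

Conservative (p = 0.5): n = 1.960² × 0.25 / 0.065² ≈ 227.31 → 228.
Using p = 0.36: p(1−p) = 0.2304, so n = 1.960² × 0.2304 / 0.065² ≈ 209.49 → 210.
Reduction: 228 − 210 = 18.

18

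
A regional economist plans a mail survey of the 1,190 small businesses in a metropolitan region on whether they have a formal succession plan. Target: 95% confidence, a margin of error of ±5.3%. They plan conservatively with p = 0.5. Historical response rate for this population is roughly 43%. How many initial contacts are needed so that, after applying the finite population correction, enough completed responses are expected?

For 95% confidence, z = 1.960.
Completed interviews needed (unadjusted): n₀ = 1.960² × 0.2500 / 0.053² ≈ 341.90 → 342.
FPC for N = 1,190: n = 342 / (1 + 341/1190) = 342 / 1.2866 ≈ 265.83 → 266.
At a 43% response rate, contacts needed = 266 / 0.43 ≈ 618.60 → 619.

619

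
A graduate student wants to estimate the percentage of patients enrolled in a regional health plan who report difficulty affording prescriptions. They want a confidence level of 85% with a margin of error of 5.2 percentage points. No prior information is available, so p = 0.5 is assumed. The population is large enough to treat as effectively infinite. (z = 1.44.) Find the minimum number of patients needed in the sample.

With p = 0.5, p(1−p) = 0.25.
n = z²·p(1−p)/E² = 1.44² × 0.2500 / 0.052² = 2.0736 × 0.2500 / 0.002704 ≈ 191.72.
Rounding up gives n = 192.

192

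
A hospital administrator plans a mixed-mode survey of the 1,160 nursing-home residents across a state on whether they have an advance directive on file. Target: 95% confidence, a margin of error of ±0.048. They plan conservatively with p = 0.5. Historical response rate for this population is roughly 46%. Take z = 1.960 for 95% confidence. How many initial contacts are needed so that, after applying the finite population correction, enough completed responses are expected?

Completed interviews needed (unadjusted): n₀ = 1.960² × 0.2500 / 0.048² ≈ 416.84 → 417.
FPC for N = 1,160: n = 417 / (1 + 416/1160) = 417 / 1.3586 ≈ 306.93 → 307.
At a 46% response rate, contacts needed = 307 / 0.46 ≈ 667.39 → 668.

668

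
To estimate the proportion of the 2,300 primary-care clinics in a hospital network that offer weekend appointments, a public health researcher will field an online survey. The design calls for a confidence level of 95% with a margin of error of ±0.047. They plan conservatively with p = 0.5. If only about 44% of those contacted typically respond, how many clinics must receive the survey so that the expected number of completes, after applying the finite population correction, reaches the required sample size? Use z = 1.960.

832

Completed interviews needed (unadjusted): n₀ = 1.960² × 0.2500 / 0.047² ≈ 434.77 → 435.
FPC for N = 2,300: n = 435 / (1 + 434/2300) = 435 / 1.1887 ≈ 365.95 → 366.
At a 44% response rate, contacts needed = 366 / 0.44 ≈ 831.82 → 832.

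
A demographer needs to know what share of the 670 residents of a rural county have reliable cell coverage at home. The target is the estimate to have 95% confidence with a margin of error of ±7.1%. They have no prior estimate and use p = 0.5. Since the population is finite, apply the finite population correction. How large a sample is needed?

For 95% confidence, z = 1.96.
Unadjusted: n₀ = 1.96² × 0.50 × 0.50 / 0.071² ≈ 190.52, so n₀ = 191.
Finite population correction with N = 670: n = n₀ / (1 + (n₀−1)/N) = 191 / (1 + 190/670) = 191 / 1.2836 ≈ 148.80.
Rounding up, n = 149.

149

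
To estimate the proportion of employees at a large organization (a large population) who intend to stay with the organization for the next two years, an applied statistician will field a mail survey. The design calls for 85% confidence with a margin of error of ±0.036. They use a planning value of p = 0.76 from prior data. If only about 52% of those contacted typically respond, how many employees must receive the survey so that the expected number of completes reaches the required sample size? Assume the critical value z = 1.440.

Completed interviews needed: n₀ = 1.440² × 0.1824 / 0.036² ≈ 291.84 → 292.
At a 52% response rate, contacts needed = 292 / 0.52 ≈ 561.54 → 562.

562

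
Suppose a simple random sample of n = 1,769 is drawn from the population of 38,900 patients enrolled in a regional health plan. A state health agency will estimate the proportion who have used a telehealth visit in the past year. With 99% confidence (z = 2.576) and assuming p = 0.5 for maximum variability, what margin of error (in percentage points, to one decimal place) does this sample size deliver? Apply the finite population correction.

Finite-population factor: (N−n)/(N−1) = (38900−1769)/(38900−1) = 0.9545.
SE(p̂) = √[p(1−p)/n · (N−n)/(N−1)] = √[0.2500/1769 × 0.9545] = 0.01161.
E = z × SE = 2.576 × 0.01161 = 0.02992 ≈ 3.0 percentage points.

3.0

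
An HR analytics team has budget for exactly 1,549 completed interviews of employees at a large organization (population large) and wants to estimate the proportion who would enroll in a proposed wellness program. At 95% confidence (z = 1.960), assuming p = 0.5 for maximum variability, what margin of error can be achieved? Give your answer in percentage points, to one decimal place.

SE(p̂) = √[p(1−p)/n] = √[0.2500/1549] = 0.01270.
E = z × SE = 1.960 × 0.01270 = 0.02490, or 2.5 percentage points.

2.5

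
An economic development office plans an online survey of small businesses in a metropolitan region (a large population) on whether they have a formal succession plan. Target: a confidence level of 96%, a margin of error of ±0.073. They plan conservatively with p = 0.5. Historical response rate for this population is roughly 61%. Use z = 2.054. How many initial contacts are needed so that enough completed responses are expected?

325

Completed interviews needed: n₀ = 2.054² × 0.2500 / 0.073² ≈ 197.92 → 198.
At a 61% response rate, contacts needed = 198 / 0.61 ≈ 324.59 → 325.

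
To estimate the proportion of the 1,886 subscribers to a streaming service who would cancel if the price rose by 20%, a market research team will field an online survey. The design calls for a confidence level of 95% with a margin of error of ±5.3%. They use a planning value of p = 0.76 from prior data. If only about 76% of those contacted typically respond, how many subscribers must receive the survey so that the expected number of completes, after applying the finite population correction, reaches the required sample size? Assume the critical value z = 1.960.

291

Completed interviews needed (unadjusted): n₀ = 1.960² × 0.1824 / 0.053² ≈ 249.45 → 250.
FPC for N = 1,886: n = 250 / (1 + 249/1886) = 250 / 1.1320 ≈ 220.84 → 221.
At a 76% response rate, contacts needed = 221 / 0.76 ≈ 290.79 → 291.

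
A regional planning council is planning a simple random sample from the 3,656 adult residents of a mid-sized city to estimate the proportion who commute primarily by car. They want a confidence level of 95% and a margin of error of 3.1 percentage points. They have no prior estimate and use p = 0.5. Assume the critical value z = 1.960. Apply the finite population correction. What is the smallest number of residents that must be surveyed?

786

Unadjusted: n₀ = 1.960² × 0.50 × 0.50 / 0.031² ≈ 999.38, so n₀ = 1000.
Finite population correction with N = 3,656: n = n₀ / (1 + (n₀−1)/N) = 1000 / (1 + 999/3656) = 1000 / 1.2732 ≈ 785.39.
Rounding up, n = 786.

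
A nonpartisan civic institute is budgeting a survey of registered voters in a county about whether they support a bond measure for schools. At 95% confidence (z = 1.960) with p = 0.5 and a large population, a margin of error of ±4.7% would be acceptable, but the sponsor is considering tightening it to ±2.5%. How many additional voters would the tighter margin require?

At ±4.7%: n = 1.960² × 0.2500 / 0.047² ≈ 434.77 → 435.
At ±2.5%: n = 1.960² × 0.2500 / 0.025² ≈ 1536.64 → 1537.
Additional respondents: 1537 − 435 = 1102.

1102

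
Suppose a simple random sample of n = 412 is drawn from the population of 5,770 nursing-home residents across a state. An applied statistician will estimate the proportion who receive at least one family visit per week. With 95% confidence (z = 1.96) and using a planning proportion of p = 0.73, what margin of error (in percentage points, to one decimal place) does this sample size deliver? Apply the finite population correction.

4.1

Finite-population factor: (N−n)/(N−1) = (5770−412)/(5770−1) = 0.9288.
SE(p̂) = √[p(1−p)/n · (N−n)/(N−1)] = √[0.1971/412 × 0.9288] = 0.02108.
E = z × SE = 1.96 × 0.02108 = 0.04131 ≈ 4.1 percentage points.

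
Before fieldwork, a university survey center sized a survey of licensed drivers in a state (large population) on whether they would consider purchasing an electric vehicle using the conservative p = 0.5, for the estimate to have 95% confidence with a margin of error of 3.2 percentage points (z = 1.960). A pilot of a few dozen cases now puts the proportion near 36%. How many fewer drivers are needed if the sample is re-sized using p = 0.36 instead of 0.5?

Conservative (p = 0.5): n = 1.960² × 0.25 / 0.032² ≈ 937.89 → 938.
Using p = 0.36: p(1−p) = 0.2304, so n = 1.960² × 0.2304 / 0.032² ≈ 864.36 → 865.
Reduction: 938 − 865 = 73.

73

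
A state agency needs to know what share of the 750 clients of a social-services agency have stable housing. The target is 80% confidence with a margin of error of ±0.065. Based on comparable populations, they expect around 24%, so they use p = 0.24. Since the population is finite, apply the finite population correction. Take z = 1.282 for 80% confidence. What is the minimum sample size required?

Unadjusted: n₀ = 1.282² × 0.24 × 0.76 / 0.065² ≈ 70.95, so n₀ = 71.
Finite population correction with N = 750: n = n₀ / (1 + (n₀−1)/N) = 71 / (1 + 70/750) = 71 / 1.0933 ≈ 64.94.
Rounding up, n = 65.

65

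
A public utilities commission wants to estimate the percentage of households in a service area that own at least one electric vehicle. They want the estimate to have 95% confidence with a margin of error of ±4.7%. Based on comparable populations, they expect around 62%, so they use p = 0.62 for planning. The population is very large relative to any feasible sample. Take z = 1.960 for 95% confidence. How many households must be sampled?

410

With p = 0.62, p(1−p) = 0.2356.
n = z²·p(1−p)/E² = 1.960² × 0.2356 / 0.047² = 3.8416 × 0.2356 / 0.002209 ≈ 409.72.
Rounding up gives n = 410.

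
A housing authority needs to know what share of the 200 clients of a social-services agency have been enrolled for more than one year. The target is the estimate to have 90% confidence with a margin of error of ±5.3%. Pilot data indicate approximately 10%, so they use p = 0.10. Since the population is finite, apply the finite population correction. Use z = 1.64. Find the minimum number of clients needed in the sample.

61

Unadjusted: n₀ = 1.64² × 0.10 × 0.90 / 0.053² ≈ 86.17, so n₀ = 87.
Finite population correction with N = 200: n = n₀ / (1 + (n₀−1)/N) = 87 / (1 + 86/200) = 87 / 1.4300 ≈ 60.84.
Rounding up, n = 61.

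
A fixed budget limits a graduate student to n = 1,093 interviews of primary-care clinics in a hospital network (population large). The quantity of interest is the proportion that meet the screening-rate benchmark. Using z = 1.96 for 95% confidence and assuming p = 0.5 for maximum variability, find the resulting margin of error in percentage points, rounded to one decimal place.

SE(p̂) = √[p(1−p)/n] = √[0.2500/1093] = 0.01512.
E = z × SE = 1.96 × 0.01512 = 0.02964, or 3.0 percentage points.

3.0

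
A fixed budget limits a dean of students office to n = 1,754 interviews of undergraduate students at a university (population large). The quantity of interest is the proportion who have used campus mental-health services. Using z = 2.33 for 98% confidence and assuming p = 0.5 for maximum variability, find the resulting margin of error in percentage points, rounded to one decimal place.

2.8

SE(p̂) = √[p(1−p)/n] = √[0.2500/1754] = 0.01194.
E = z × SE = 2.33 × 0.01194 = 0.02782, or 2.8 percentage points.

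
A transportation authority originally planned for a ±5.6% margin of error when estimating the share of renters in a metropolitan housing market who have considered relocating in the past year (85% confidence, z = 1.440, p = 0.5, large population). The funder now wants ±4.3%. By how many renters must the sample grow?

At ±5.6%: n = 1.440² × 0.2500 / 0.056² ≈ 165.31 → 166.
At ±4.3%: n = 1.440² × 0.2500 / 0.043² ≈ 280.37 → 281.
Additional respondents: 281 − 166 = 115.

115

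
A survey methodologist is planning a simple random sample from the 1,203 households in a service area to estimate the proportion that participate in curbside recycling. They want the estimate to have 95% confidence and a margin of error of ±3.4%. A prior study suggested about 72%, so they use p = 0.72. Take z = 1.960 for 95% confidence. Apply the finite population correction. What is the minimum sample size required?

Unadjusted: n₀ = 1.960² × 0.72 × 0.28 / 0.034² ≈ 669.95, so n₀ = 670.
Finite population correction with N = 1,203: n = n₀ / (1 + (n₀−1)/N) = 670 / (1 + 669/1203) = 670 / 1.5561 ≈ 430.56.
Rounding up, n = 431.

431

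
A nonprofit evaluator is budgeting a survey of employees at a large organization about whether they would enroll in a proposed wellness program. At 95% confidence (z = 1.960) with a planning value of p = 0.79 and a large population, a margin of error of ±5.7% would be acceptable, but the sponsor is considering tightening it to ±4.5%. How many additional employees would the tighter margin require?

118

At ±5.7%: n = 1.960² × 0.1659 / 0.057² ≈ 196.16 → 197.
At ±4.5%: n = 1.960² × 0.1659 / 0.045² ≈ 314.73 → 315.
Additional respondents: 315 − 197 = 118.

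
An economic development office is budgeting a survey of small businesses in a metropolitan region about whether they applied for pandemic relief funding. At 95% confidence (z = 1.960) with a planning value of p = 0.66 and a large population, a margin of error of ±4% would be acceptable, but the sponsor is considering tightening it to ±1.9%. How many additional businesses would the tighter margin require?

1849

At ±4%: n = 1.960² × 0.2244 / 0.040² ≈ 538.78 → 539.
At ±1.9%: n = 1.960² × 0.2244 / 0.019² ≈ 2387.96 → 2388.
Additional respondents: 2388 − 539 = 1849.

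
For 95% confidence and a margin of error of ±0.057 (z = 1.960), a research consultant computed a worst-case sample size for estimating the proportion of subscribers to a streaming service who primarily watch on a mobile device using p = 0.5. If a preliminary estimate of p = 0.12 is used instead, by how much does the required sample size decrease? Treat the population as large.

171

Conservative (p = 0.5): n = 1.960² × 0.25 / 0.057² ≈ 295.60 → 296.
Using p = 0.12: p(1−p) = 0.1056, so n = 1.960² × 0.1056 / 0.057² ≈ 124.86 → 125.
Reduction: 296 − 125 = 171.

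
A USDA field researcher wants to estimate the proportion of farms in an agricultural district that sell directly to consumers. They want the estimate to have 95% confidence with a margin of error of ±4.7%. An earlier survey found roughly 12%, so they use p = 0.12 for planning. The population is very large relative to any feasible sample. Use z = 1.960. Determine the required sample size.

With p = 0.12, p(1−p) = 0.1056.
n = z²·p(1−p)/E² = 1.960² × 0.1056 / 0.047² = 3.8416 × 0.1056 / 0.002209 ≈ 183.65.
Rounding up gives n = 184.

184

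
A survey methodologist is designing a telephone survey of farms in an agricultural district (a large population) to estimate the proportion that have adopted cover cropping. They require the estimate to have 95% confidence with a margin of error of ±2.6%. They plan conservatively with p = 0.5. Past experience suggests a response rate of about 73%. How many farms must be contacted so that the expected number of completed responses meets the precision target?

For 95% confidence, z = 1.960.
Completed interviews needed: n₀ = 1.960² × 0.2500 / 0.026² ≈ 1420.71 → 1421.
At a 73% response rate, contacts needed = 1421 / 0.73 ≈ 1946.58 → 1947.

1947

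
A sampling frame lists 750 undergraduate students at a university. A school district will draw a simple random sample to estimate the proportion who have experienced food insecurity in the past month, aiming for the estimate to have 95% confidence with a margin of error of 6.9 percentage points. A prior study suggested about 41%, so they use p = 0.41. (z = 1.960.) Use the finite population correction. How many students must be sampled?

156

Unadjusted: n₀ = 1.960² × 0.41 × 0.59 / 0.069² ≈ 195.19, so n₀ = 196.
Finite population correction with N = 750: n = n₀ / (1 + (n₀−1)/N) = 196 / (1 + 195/750) = 196 / 1.2600 ≈ 155.56.
Rounding up, n = 156.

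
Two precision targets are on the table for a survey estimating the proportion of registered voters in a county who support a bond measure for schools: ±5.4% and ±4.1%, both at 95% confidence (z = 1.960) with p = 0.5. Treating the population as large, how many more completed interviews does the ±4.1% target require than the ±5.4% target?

At ±5.4%: n = 1.960² × 0.2500 / 0.054² ≈ 329.36 → 330.
At ±4.1%: n = 1.960² × 0.2500 / 0.041² ≈ 571.33 → 572.
Additional respondents: 572 − 330 = 242.

242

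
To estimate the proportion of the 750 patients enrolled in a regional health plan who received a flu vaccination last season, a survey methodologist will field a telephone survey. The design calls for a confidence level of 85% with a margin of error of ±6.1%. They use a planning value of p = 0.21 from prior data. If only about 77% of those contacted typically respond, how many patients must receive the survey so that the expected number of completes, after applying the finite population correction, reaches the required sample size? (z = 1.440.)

Completed interviews needed (unadjusted): n₀ = 1.440² × 0.1659 / 0.061² ≈ 92.45 → 93.
FPC for N = 750: n = 93 / (1 + 92/750) = 93 / 1.1227 ≈ 82.84 → 83.
At a 77% response rate, contacts needed = 83 / 0.77 ≈ 107.79 → 108.

108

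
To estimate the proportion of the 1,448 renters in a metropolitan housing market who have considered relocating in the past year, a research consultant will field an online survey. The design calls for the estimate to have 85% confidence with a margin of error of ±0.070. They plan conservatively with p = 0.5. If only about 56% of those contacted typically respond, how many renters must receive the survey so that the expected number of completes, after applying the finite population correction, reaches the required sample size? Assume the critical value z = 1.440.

Completed interviews needed (unadjusted): n₀ = 1.440² × 0.2500 / 0.070² ≈ 105.80 → 106.
FPC for N = 1,448: n = 106 / (1 + 105/1448) = 106 / 1.0725 ≈ 98.83 → 99.
At a 56% response rate, contacts needed = 99 / 0.56 ≈ 176.79 → 177.

177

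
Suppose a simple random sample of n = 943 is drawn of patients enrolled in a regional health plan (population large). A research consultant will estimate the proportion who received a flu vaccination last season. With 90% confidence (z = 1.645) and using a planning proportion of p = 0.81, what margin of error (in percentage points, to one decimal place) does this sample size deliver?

2.1

SE(p̂) = √[p(1−p)/n] = √[0.1539/943] = 0.01278.
E = z × SE = 1.645 × 0.01278 = 0.02101, or 2.1 percentage points.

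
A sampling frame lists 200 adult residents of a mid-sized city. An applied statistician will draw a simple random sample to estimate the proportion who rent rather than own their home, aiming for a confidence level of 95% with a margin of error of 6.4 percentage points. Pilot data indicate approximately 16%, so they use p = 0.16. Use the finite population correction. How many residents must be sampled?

78

For 95% confidence, z = 1.96.
Unadjusted: n₀ = 1.96² × 0.16 × 0.84 / 0.064² ≈ 126.05, so n₀ = 127.
Finite population correction with N = 200: n = n₀ / (1 + (n₀−1)/N) = 127 / (1 + 126/200) = 127 / 1.6300 ≈ 77.91.
Rounding up, n = 78.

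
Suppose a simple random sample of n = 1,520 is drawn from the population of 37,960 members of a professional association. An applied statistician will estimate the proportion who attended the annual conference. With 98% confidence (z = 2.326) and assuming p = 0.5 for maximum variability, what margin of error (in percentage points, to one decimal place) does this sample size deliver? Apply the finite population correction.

2.9

Finite-population factor: (N−n)/(N−1) = (37960−1520)/(37960−1) = 0.9600.
SE(p̂) = √[p(1−p)/n · (N−n)/(N−1)] = √[0.2500/1520 × 0.9600] = 0.01257.
E = z × SE = 2.326 × 0.01257 = 0.02923 ≈ 2.9 percentage points.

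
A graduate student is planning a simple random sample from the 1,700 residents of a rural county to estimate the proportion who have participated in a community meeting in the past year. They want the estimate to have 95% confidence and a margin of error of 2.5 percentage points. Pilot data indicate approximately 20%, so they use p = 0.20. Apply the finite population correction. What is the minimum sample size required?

For 95% confidence, z = 1.96.
Unadjusted: n₀ = 1.96² × 0.20 × 0.80 / 0.025² ≈ 983.45, so n₀ = 984.
Finite population correction with N = 1,700: n = n₀ / (1 + (n₀−1)/N) = 984 / (1 + 983/1700) = 984 / 1.5782 ≈ 623.48.
Rounding up, n = 624.

624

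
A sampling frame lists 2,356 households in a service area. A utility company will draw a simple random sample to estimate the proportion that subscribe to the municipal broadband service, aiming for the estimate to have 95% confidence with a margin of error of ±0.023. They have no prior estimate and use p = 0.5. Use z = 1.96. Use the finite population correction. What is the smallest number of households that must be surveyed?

Unadjusted: n₀ = 1.96² × 0.50 × 0.50 / 0.023² ≈ 1815.50, so n₀ = 1816.
Finite population correction with N = 2,356: n = n₀ / (1 + (n₀−1)/N) = 1816 / (1 + 1815/2356) = 1816 / 1.7704 ≈ 1025.77.
Rounding up, n = 1026.

1026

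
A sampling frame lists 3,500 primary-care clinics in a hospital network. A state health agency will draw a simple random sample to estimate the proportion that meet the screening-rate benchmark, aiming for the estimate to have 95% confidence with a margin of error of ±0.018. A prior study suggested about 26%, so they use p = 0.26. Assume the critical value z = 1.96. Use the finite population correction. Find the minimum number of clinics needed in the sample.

1382

Unadjusted: n₀ = 1.96² × 0.26 × 0.74 / 0.018² ≈ 2281.25, so n₀ = 2282.
Finite population correction with N = 3,500: n = n₀ / (1 + (n₀−1)/N) = 2282 / (1 + 2281/3500) = 2282 / 1.6517 ≈ 1381.59.
Rounding up, n = 1382.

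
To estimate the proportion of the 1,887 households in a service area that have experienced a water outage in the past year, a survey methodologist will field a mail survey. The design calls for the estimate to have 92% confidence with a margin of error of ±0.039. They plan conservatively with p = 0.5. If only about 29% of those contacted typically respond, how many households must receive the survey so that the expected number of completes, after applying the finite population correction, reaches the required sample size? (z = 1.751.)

Completed interviews needed (unadjusted): n₀ = 1.751² × 0.2500 / 0.039² ≈ 503.94 → 504.
FPC for N = 1,887: n = 504 / (1 + 503/1887) = 504 / 1.2666 ≈ 397.93 → 398.
At a 29% response rate, contacts needed = 398 / 0.29 ≈ 1372.41 → 1373.

1373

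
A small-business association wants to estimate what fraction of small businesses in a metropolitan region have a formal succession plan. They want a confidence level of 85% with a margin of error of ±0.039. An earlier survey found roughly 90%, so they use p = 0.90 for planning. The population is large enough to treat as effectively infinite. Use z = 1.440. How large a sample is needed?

With p = 0.90, p(1−p) = 0.0900.
n = z²·p(1−p)/E² = 1.440² × 0.0900 / 0.039² = 2.0736 × 0.0900 / 0.001521 ≈ 122.70.
Rounding up gives n = 123.

123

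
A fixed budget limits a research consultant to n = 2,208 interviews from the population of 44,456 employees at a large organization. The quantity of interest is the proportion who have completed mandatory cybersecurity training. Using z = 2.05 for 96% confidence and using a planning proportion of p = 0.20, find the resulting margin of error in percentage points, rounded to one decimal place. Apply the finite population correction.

Finite-population factor: (N−n)/(N−1) = (44456−2208)/(44456−1) = 0.9504.
SE(p̂) = √[p(1−p)/n · (N−n)/(N−1)] = √[0.1600/2208 × 0.9504] = 0.00830.
E = z × SE = 2.05 × 0.00830 = 0.01701 ≈ 1.7 percentage points.

1.7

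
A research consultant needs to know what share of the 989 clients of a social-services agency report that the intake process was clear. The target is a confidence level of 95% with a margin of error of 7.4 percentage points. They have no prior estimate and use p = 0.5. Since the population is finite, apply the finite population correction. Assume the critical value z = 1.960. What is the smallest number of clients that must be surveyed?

150

Unadjusted: n₀ = 1.960² × 0.50 × 0.50 / 0.074² ≈ 175.38, so n₀ = 176.
Finite population correction with N = 989: n = n₀ / (1 + (n₀−1)/N) = 176 / (1 + 175/989) = 176 / 1.1769 ≈ 149.54.
Rounding up, n = 150.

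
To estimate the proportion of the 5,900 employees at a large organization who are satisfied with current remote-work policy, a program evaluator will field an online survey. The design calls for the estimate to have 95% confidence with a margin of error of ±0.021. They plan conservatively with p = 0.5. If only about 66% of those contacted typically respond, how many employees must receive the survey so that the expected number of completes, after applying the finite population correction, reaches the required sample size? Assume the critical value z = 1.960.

Completed interviews needed (unadjusted): n₀ = 1.960² × 0.2500 / 0.021² ≈ 2177.78 → 2178.
FPC for N = 5,900: n = 2178 / (1 + 2177/5900) = 2178 / 1.3690 ≈ 1590.96 → 1591.
At a 66% response rate, contacts needed = 1591 / 0.66 ≈ 2410.61 → 2411.

2411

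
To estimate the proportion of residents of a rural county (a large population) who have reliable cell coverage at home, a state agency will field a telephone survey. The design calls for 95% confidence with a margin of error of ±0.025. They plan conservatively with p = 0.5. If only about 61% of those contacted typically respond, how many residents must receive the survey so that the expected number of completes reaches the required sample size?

For 95% confidence, z = 1.960.
Completed interviews needed: n₀ = 1.960² × 0.2500 / 0.025² ≈ 1536.64 → 1537.
At a 61% response rate, contacts needed = 1537 / 0.61 ≈ 2519.67 → 2520.

2520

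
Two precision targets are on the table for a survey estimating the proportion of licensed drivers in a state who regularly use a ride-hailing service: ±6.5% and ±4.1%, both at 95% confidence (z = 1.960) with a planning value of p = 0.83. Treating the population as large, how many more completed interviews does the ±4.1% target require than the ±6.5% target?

194

At ±6.5%: n = 1.960² × 0.1411 / 0.065² ≈ 128.30 → 129.
At ±4.1%: n = 1.960² × 0.1411 / 0.041² ≈ 322.46 → 323.
Additional respondents: 323 − 129 = 194.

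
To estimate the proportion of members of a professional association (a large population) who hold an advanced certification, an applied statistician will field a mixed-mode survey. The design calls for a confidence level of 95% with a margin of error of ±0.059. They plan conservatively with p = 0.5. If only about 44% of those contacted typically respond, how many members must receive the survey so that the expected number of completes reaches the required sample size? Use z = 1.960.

Completed interviews needed: n₀ = 1.960² × 0.2500 / 0.059² ≈ 275.90 → 276.
At a 44% response rate, contacts needed = 276 / 0.44 ≈ 627.27 → 628.

628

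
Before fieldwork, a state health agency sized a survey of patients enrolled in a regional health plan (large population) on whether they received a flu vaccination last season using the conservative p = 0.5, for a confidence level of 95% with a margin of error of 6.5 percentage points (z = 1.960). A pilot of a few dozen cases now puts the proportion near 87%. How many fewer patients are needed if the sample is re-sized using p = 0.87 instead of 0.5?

125

Conservative (p = 0.5): n = 1.960² × 0.25 / 0.065² ≈ 227.31 → 228.
Using p = 0.87: p(1−p) = 0.1131, so n = 1.960² × 0.1131 / 0.065² ≈ 102.84 → 103.
Reduction: 228 − 103 = 125.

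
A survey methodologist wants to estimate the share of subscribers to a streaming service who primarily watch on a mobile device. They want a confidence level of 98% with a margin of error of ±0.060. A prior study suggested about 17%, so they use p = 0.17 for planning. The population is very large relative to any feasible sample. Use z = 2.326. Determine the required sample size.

With p = 0.17, p(1−p) = 0.1411.
n = z²·p(1−p)/E² = 2.326² × 0.1411 / 0.060² = 5.4103 × 0.1411 / 0.003600 ≈ 212.05.
Rounding up gives n = 213.

213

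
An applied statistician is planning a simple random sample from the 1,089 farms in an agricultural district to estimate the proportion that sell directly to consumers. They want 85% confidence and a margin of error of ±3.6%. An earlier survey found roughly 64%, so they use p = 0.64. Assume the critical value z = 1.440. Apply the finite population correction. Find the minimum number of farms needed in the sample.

276

Unadjusted: n₀ = 1.440² × 0.64 × 0.36 / 0.036² ≈ 368.64, so n₀ = 369.
Finite population correction with N = 1,089: n = n₀ / (1 + (n₀−1)/N) = 369 / (1 + 368/1089) = 369 / 1.3379 ≈ 275.80.
Rounding up, n = 276.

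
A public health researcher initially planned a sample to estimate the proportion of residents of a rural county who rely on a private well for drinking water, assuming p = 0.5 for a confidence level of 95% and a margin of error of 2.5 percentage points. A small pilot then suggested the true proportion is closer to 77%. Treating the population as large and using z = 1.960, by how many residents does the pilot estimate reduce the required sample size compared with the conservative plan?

448

Conservative (p = 0.5): n = 1.960² × 0.25 / 0.025² ≈ 1536.64 → 1537.
Using p = 0.77: p(1−p) = 0.1771, so n = 1.960² × 0.1771 / 0.025² ≈ 1088.56 → 1089.
Reduction: 1537 − 1089 = 448.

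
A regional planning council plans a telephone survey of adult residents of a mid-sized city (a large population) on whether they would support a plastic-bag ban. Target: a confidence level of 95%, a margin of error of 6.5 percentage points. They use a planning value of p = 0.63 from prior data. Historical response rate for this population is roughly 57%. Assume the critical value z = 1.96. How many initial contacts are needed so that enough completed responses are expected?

Completed interviews needed: n₀ = 1.96² × 0.2331 / 0.065² ≈ 211.95 → 212.
At a 57% response rate, contacts needed = 212 / 0.57 ≈ 371.93 → 372.

372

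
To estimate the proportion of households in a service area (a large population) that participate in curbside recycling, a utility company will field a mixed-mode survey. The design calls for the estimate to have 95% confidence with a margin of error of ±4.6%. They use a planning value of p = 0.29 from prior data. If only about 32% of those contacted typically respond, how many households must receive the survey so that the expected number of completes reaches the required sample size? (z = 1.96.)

Completed interviews needed: n₀ = 1.96² × 0.2059 / 0.046² ≈ 373.81 → 374.
At a 32% response rate, contacts needed = 374 / 0.32 ≈ 1168.75 → 1169.

1169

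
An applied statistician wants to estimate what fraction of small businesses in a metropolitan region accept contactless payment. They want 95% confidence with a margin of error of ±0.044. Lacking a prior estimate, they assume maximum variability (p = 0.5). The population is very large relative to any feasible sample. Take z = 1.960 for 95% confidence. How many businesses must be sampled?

497

With p = 0.5, p(1−p) = 0.25.
n = z²·p(1−p)/E² = 1.960² × 0.2500 / 0.044² = 3.8416 × 0.2500 / 0.001936 ≈ 496.07.
Rounding up gives n = 497.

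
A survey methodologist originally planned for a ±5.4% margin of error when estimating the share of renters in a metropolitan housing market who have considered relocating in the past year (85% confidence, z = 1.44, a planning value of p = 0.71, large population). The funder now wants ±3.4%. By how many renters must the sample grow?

223

At ±5.4%: n = 1.44² × 0.2059 / 0.054² ≈ 146.42 → 147.
At ±3.4%: n = 1.44² × 0.2059 / 0.034² ≈ 369.34 → 370.
Additional respondents: 370 − 147 = 223.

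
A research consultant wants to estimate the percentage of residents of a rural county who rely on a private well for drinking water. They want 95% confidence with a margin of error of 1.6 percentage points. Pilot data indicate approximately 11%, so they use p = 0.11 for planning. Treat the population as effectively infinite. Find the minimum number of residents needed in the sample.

For 95% confidence, z = 1.96.
With p = 0.11, p(1−p) = 0.0979.
n = z²·p(1−p)/E² = 1.96² × 0.0979 / 0.016² = 3.8416 × 0.0979 / 0.000256 ≈ 1469.11.
Rounding up gives n = 1470.

1470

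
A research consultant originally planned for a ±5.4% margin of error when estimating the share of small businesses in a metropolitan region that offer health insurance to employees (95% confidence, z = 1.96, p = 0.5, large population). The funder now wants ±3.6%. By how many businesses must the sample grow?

At ±5.4%: n = 1.96² × 0.2500 / 0.054² ≈ 329.36 → 330.
At ±3.6%: n = 1.96² × 0.2500 / 0.036² ≈ 741.05 → 742.
Additional respondents: 742 − 330 = 412.

412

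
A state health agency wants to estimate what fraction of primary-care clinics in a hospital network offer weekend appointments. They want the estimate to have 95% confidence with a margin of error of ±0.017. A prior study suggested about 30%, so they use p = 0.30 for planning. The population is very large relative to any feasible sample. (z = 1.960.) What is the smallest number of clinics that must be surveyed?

With p = 0.30, p(1−p) = 0.2100.
n = z²·p(1−p)/E² = 1.960² × 0.2100 / 0.017² = 3.8416 × 0.2100 / 0.000289 ≈ 2791.47.
Rounding up gives n = 2792.

2792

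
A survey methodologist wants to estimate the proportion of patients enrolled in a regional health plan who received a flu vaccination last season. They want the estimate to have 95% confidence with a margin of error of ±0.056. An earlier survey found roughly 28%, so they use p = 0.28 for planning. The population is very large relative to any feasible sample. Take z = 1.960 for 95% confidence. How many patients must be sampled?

247

With p = 0.28, p(1−p) = 0.2016.
n = z²·p(1−p)/E² = 1.960² × 0.2016 / 0.056² = 3.8416 × 0.2016 / 0.003136 ≈ 246.96.
Rounding up gives n = 247.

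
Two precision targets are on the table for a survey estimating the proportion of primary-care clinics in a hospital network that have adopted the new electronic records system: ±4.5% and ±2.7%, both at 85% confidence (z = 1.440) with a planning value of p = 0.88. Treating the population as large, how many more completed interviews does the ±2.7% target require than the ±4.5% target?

192

At ±4.5%: n = 1.440² × 0.1056 / 0.045² ≈ 108.13 → 109.
At ±2.7%: n = 1.440² × 0.1056 / 0.027² ≈ 300.37 → 301.
Additional respondents: 301 − 109 = 192.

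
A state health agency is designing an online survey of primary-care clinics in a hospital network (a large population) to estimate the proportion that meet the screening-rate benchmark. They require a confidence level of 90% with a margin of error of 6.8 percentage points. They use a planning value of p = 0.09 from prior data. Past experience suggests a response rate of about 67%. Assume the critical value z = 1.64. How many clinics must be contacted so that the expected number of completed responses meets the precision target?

72

Completed interviews needed: n₀ = 1.64² × 0.0819 / 0.068² ≈ 47.64 → 48.
At a 67% response rate, contacts needed = 48 / 0.67 ≈ 71.64 → 72.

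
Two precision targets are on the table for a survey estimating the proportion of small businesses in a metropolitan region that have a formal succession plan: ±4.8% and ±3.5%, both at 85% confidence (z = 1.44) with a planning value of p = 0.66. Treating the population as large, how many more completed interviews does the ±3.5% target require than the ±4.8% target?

At ±4.8%: n = 1.44² × 0.2244 / 0.048² ≈ 201.96 → 202.
At ±3.5%: n = 1.44² × 0.2244 / 0.035² ≈ 379.85 → 380.
Additional respondents: 380 − 202 = 178.

178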